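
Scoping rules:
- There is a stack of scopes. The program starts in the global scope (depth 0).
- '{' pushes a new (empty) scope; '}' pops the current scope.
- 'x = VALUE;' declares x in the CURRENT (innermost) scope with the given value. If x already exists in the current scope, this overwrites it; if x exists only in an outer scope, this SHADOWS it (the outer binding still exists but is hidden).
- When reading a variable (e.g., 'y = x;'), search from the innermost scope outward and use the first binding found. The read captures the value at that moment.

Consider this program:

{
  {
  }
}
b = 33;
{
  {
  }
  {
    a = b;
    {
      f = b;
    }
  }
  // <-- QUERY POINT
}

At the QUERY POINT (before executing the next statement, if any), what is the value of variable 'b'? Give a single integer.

Step 1: enter scope (depth=1)
Step 2: enter scope (depth=2)
Step 3: exit scope (depth=1)
Step 4: exit scope (depth=0)
Step 5: declare b=33 at depth 0
Step 6: enter scope (depth=1)
Step 7: enter scope (depth=2)
Step 8: exit scope (depth=1)
Step 9: enter scope (depth=2)
Step 10: declare a=(read b)=33 at depth 2
Step 11: enter scope (depth=3)
Step 12: declare f=(read b)=33 at depth 3
Step 13: exit scope (depth=2)
Step 14: exit scope (depth=1)
Visible at query point: b=33

Answer: 33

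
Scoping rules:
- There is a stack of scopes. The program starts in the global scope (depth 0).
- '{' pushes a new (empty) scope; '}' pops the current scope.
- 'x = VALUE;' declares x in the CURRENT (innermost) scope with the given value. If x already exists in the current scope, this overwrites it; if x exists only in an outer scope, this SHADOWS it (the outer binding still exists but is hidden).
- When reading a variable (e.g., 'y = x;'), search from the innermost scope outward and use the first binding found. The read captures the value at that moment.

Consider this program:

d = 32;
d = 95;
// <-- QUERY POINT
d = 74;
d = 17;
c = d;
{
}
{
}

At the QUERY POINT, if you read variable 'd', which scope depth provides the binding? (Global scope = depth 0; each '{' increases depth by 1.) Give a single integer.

Answer: 0

Derivation:
Step 1: declare d=32 at depth 0
Step 2: declare d=95 at depth 0
Visible at query point: d=95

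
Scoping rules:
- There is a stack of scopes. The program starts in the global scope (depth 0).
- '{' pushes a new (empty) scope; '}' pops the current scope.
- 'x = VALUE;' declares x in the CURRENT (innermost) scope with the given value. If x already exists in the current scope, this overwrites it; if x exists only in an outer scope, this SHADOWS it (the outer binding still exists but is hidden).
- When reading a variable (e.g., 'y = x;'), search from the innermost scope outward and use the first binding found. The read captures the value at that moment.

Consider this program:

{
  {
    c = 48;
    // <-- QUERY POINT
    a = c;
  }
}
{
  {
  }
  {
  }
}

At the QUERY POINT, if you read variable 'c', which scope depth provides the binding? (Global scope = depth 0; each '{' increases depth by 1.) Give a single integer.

Step 1: enter scope (depth=1)
Step 2: enter scope (depth=2)
Step 3: declare c=48 at depth 2
Visible at query point: c=48

Answer: 2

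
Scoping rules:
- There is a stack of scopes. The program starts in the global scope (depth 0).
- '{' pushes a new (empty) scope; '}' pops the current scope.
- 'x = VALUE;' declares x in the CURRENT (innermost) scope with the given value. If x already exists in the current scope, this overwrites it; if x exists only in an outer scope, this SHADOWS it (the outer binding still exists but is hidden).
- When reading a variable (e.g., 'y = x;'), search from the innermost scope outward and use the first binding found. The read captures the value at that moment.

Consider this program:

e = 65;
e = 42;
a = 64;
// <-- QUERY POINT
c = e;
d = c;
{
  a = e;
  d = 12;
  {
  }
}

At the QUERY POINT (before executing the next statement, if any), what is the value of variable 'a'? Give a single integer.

Step 1: declare e=65 at depth 0
Step 2: declare e=42 at depth 0
Step 3: declare a=64 at depth 0
Visible at query point: a=64 e=42

Answer: 64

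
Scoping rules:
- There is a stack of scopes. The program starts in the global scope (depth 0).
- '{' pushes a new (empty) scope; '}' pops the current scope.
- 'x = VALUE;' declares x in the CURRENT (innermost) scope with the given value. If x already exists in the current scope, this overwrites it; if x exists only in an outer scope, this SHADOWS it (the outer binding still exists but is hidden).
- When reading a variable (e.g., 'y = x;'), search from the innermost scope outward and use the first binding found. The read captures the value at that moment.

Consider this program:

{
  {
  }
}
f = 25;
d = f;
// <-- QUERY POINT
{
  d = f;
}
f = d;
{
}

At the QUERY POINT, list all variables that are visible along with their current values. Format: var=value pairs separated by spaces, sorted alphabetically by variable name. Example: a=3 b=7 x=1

Answer: d=25 f=25

Derivation:
Step 1: enter scope (depth=1)
Step 2: enter scope (depth=2)
Step 3: exit scope (depth=1)
Step 4: exit scope (depth=0)
Step 5: declare f=25 at depth 0
Step 6: declare d=(read f)=25 at depth 0
Visible at query point: d=25 f=25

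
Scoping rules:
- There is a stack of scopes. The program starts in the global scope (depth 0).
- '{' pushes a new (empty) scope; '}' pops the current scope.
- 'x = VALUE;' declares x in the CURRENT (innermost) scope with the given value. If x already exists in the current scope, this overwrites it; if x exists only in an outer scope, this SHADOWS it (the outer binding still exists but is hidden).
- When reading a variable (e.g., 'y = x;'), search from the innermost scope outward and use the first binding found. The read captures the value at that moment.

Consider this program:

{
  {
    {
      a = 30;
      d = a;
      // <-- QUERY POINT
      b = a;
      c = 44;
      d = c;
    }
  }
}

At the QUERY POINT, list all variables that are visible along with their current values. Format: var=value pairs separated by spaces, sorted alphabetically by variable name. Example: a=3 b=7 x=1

Step 1: enter scope (depth=1)
Step 2: enter scope (depth=2)
Step 3: enter scope (depth=3)
Step 4: declare a=30 at depth 3
Step 5: declare d=(read a)=30 at depth 3
Visible at query point: a=30 d=30

Answer: a=30 d=30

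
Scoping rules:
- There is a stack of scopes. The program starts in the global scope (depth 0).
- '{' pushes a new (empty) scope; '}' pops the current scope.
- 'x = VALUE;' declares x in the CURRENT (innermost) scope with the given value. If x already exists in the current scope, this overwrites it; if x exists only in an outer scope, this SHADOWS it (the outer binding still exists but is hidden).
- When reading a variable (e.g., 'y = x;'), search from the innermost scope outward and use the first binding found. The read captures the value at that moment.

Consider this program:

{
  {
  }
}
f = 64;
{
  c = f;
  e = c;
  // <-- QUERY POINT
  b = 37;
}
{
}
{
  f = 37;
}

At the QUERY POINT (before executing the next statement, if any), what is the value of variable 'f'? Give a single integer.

Answer: 64

Derivation:
Step 1: enter scope (depth=1)
Step 2: enter scope (depth=2)
Step 3: exit scope (depth=1)
Step 4: exit scope (depth=0)
Step 5: declare f=64 at depth 0
Step 6: enter scope (depth=1)
Step 7: declare c=(read f)=64 at depth 1
Step 8: declare e=(read c)=64 at depth 1
Visible at query point: c=64 e=64 f=64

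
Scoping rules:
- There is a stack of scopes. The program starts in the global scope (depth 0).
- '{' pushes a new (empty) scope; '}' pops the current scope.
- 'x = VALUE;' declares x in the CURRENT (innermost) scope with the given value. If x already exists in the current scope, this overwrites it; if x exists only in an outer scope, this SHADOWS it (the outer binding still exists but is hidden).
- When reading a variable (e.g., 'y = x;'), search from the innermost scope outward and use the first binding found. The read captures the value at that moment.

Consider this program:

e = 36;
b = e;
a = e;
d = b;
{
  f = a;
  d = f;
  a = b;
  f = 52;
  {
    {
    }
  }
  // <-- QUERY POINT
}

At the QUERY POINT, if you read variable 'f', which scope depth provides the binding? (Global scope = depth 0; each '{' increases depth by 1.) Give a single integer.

Step 1: declare e=36 at depth 0
Step 2: declare b=(read e)=36 at depth 0
Step 3: declare a=(read e)=36 at depth 0
Step 4: declare d=(read b)=36 at depth 0
Step 5: enter scope (depth=1)
Step 6: declare f=(read a)=36 at depth 1
Step 7: declare d=(read f)=36 at depth 1
Step 8: declare a=(read b)=36 at depth 1
Step 9: declare f=52 at depth 1
Step 10: enter scope (depth=2)
Step 11: enter scope (depth=3)
Step 12: exit scope (depth=2)
Step 13: exit scope (depth=1)
Visible at query point: a=36 b=36 d=36 e=36 f=52

Answer: 1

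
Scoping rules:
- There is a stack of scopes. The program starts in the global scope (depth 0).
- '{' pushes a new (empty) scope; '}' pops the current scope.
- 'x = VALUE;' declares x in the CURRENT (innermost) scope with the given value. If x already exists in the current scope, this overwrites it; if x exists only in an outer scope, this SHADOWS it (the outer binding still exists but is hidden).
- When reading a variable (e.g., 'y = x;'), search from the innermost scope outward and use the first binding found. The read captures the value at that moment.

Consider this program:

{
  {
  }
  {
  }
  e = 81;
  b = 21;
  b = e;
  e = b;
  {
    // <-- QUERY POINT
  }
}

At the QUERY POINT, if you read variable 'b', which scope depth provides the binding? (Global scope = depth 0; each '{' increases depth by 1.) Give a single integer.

Answer: 1

Derivation:
Step 1: enter scope (depth=1)
Step 2: enter scope (depth=2)
Step 3: exit scope (depth=1)
Step 4: enter scope (depth=2)
Step 5: exit scope (depth=1)
Step 6: declare e=81 at depth 1
Step 7: declare b=21 at depth 1
Step 8: declare b=(read e)=81 at depth 1
Step 9: declare e=(read b)=81 at depth 1
Step 10: enter scope (depth=2)
Visible at query point: b=81 e=81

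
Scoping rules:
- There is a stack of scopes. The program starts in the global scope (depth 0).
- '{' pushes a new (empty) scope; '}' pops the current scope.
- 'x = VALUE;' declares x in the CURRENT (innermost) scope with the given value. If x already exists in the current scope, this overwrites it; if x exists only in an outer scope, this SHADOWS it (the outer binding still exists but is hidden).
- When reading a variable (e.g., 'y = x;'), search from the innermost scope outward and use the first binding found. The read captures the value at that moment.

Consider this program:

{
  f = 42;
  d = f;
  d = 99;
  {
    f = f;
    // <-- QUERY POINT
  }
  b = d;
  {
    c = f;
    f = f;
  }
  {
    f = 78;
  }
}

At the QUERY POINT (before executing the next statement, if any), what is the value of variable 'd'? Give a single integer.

Step 1: enter scope (depth=1)
Step 2: declare f=42 at depth 1
Step 3: declare d=(read f)=42 at depth 1
Step 4: declare d=99 at depth 1
Step 5: enter scope (depth=2)
Step 6: declare f=(read f)=42 at depth 2
Visible at query point: d=99 f=42

Answer: 99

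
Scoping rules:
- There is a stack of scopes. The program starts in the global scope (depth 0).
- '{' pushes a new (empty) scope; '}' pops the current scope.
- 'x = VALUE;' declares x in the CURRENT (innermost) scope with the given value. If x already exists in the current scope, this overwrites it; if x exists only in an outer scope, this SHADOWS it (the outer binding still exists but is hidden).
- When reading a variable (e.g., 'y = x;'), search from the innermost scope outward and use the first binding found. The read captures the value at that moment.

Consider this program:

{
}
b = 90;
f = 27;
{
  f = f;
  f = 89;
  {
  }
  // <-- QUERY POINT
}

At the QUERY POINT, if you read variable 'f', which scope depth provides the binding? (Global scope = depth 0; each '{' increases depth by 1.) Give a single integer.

Step 1: enter scope (depth=1)
Step 2: exit scope (depth=0)
Step 3: declare b=90 at depth 0
Step 4: declare f=27 at depth 0
Step 5: enter scope (depth=1)
Step 6: declare f=(read f)=27 at depth 1
Step 7: declare f=89 at depth 1
Step 8: enter scope (depth=2)
Step 9: exit scope (depth=1)
Visible at query point: b=90 f=89

Answer: 1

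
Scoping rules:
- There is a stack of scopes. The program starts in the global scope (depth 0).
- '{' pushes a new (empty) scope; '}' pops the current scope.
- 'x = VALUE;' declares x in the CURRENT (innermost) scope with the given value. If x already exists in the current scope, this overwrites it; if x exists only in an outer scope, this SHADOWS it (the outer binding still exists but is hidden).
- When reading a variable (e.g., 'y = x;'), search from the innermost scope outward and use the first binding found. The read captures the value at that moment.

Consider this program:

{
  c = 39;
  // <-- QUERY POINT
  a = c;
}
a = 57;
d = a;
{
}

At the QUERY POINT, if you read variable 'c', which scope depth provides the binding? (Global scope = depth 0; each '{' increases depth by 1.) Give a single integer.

Step 1: enter scope (depth=1)
Step 2: declare c=39 at depth 1
Visible at query point: c=39

Answer: 1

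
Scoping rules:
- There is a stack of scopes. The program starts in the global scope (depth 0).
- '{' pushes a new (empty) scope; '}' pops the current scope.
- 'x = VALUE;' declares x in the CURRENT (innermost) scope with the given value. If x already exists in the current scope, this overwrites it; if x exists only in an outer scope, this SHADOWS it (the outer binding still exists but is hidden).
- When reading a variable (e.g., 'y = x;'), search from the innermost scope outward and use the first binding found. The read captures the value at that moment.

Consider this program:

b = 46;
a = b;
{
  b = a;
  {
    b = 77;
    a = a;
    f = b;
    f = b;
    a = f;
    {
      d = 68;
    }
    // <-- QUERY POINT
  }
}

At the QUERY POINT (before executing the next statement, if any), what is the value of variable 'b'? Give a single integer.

Answer: 77

Derivation:
Step 1: declare b=46 at depth 0
Step 2: declare a=(read b)=46 at depth 0
Step 3: enter scope (depth=1)
Step 4: declare b=(read a)=46 at depth 1
Step 5: enter scope (depth=2)
Step 6: declare b=77 at depth 2
Step 7: declare a=(read a)=46 at depth 2
Step 8: declare f=(read b)=77 at depth 2
Step 9: declare f=(read b)=77 at depth 2
Step 10: declare a=(read f)=77 at depth 2
Step 11: enter scope (depth=3)
Step 12: declare d=68 at depth 3
Step 13: exit scope (depth=2)
Visible at query point: a=77 b=77 f=77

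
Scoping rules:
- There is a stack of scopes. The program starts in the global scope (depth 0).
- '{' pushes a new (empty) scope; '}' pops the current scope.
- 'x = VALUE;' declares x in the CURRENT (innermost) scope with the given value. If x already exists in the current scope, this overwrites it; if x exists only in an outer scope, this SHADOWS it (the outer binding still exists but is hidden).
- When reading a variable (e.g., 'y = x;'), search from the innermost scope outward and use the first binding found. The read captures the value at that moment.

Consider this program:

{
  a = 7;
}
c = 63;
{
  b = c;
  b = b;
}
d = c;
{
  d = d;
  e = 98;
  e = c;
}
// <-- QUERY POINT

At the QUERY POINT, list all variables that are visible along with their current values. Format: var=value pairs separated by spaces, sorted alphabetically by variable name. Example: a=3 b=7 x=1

Step 1: enter scope (depth=1)
Step 2: declare a=7 at depth 1
Step 3: exit scope (depth=0)
Step 4: declare c=63 at depth 0
Step 5: enter scope (depth=1)
Step 6: declare b=(read c)=63 at depth 1
Step 7: declare b=(read b)=63 at depth 1
Step 8: exit scope (depth=0)
Step 9: declare d=(read c)=63 at depth 0
Step 10: enter scope (depth=1)
Step 11: declare d=(read d)=63 at depth 1
Step 12: declare e=98 at depth 1
Step 13: declare e=(read c)=63 at depth 1
Step 14: exit scope (depth=0)
Visible at query point: c=63 d=63

Answer: c=63 d=63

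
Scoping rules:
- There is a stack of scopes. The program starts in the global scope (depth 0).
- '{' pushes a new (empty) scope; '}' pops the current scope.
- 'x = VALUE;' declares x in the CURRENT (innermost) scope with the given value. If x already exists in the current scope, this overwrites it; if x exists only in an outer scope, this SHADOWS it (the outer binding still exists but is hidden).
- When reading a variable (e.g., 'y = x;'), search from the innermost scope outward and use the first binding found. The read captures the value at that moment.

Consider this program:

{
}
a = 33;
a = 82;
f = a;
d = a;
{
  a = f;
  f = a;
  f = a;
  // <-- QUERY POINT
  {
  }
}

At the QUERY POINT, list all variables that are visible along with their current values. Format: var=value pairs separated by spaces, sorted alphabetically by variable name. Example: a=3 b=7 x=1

Step 1: enter scope (depth=1)
Step 2: exit scope (depth=0)
Step 3: declare a=33 at depth 0
Step 4: declare a=82 at depth 0
Step 5: declare f=(read a)=82 at depth 0
Step 6: declare d=(read a)=82 at depth 0
Step 7: enter scope (depth=1)
Step 8: declare a=(read f)=82 at depth 1
Step 9: declare f=(read a)=82 at depth 1
Step 10: declare f=(read a)=82 at depth 1
Visible at query point: a=82 d=82 f=82

Answer: a=82 d=82 f=82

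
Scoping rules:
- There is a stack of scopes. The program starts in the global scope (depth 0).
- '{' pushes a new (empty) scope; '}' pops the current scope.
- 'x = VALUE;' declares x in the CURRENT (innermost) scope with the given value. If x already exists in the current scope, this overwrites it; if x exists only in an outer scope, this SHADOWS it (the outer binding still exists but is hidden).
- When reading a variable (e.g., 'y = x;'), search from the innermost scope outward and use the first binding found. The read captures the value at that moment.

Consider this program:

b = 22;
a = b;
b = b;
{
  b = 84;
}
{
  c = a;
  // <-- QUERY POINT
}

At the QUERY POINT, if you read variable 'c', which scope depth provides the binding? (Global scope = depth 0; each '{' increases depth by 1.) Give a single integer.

Step 1: declare b=22 at depth 0
Step 2: declare a=(read b)=22 at depth 0
Step 3: declare b=(read b)=22 at depth 0
Step 4: enter scope (depth=1)
Step 5: declare b=84 at depth 1
Step 6: exit scope (depth=0)
Step 7: enter scope (depth=1)
Step 8: declare c=(read a)=22 at depth 1
Visible at query point: a=22 b=22 c=22

Answer: 1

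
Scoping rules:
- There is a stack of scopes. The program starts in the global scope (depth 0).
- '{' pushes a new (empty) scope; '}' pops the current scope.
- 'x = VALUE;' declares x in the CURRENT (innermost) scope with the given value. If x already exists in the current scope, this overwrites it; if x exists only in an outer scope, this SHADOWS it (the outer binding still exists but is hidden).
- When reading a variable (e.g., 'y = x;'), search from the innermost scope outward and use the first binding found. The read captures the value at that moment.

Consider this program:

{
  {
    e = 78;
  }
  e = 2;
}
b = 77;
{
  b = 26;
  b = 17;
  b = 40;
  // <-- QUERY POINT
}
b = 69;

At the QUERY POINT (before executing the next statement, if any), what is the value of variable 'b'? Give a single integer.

Answer: 40

Derivation:
Step 1: enter scope (depth=1)
Step 2: enter scope (depth=2)
Step 3: declare e=78 at depth 2
Step 4: exit scope (depth=1)
Step 5: declare e=2 at depth 1
Step 6: exit scope (depth=0)
Step 7: declare b=77 at depth 0
Step 8: enter scope (depth=1)
Step 9: declare b=26 at depth 1
Step 10: declare b=17 at depth 1
Step 11: declare b=40 at depth 1
Visible at query point: b=40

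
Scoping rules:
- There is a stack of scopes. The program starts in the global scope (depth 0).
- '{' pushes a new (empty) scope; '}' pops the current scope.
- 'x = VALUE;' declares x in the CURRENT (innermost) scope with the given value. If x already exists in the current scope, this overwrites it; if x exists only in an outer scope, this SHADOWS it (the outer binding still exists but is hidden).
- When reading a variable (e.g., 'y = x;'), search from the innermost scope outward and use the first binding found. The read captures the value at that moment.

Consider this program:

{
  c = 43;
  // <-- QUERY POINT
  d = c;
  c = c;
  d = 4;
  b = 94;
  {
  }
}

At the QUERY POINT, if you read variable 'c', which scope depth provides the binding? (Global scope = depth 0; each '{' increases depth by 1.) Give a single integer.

Step 1: enter scope (depth=1)
Step 2: declare c=43 at depth 1
Visible at query point: c=43

Answer: 1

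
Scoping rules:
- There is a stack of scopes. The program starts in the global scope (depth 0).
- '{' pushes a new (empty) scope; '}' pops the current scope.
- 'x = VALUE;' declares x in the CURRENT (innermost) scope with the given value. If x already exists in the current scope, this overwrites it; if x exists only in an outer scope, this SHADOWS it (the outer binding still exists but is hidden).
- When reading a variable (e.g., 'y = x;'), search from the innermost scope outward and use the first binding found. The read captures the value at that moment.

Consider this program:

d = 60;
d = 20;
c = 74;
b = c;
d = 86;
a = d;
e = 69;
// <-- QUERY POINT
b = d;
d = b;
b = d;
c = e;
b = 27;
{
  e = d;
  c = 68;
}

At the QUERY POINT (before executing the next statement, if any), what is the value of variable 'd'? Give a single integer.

Step 1: declare d=60 at depth 0
Step 2: declare d=20 at depth 0
Step 3: declare c=74 at depth 0
Step 4: declare b=(read c)=74 at depth 0
Step 5: declare d=86 at depth 0
Step 6: declare a=(read d)=86 at depth 0
Step 7: declare e=69 at depth 0
Visible at query point: a=86 b=74 c=74 d=86 e=69

Answer: 86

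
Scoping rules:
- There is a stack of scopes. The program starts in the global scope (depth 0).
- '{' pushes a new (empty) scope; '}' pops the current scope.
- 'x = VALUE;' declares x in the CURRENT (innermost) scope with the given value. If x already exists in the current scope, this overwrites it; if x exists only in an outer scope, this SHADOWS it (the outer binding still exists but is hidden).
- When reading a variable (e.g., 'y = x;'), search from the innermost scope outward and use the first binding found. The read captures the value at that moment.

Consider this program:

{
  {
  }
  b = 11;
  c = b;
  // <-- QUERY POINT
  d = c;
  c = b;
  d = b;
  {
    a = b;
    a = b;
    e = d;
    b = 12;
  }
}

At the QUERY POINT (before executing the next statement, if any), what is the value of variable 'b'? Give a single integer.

Answer: 11

Derivation:
Step 1: enter scope (depth=1)
Step 2: enter scope (depth=2)
Step 3: exit scope (depth=1)
Step 4: declare b=11 at depth 1
Step 5: declare c=(read b)=11 at depth 1
Visible at query point: b=11 c=11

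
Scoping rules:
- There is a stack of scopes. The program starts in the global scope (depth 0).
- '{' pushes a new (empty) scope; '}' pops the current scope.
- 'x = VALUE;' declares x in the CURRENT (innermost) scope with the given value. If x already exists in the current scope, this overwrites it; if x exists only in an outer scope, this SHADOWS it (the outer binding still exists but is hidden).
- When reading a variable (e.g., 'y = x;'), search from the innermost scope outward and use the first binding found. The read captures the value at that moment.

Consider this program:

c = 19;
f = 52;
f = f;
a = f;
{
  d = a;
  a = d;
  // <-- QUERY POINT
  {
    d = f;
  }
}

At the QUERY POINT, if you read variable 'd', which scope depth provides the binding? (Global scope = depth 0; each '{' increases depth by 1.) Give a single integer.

Step 1: declare c=19 at depth 0
Step 2: declare f=52 at depth 0
Step 3: declare f=(read f)=52 at depth 0
Step 4: declare a=(read f)=52 at depth 0
Step 5: enter scope (depth=1)
Step 6: declare d=(read a)=52 at depth 1
Step 7: declare a=(read d)=52 at depth 1
Visible at query point: a=52 c=19 d=52 f=52

Answer: 1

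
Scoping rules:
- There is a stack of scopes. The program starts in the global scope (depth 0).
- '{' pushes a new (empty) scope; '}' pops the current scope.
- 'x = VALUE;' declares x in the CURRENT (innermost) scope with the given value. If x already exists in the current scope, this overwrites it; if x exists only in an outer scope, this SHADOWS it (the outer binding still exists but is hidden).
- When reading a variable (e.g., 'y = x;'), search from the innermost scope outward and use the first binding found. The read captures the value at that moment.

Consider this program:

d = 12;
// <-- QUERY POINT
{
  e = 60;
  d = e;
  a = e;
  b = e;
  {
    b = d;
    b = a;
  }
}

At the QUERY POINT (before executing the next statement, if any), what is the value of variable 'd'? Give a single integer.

Step 1: declare d=12 at depth 0
Visible at query point: d=12

Answer: 12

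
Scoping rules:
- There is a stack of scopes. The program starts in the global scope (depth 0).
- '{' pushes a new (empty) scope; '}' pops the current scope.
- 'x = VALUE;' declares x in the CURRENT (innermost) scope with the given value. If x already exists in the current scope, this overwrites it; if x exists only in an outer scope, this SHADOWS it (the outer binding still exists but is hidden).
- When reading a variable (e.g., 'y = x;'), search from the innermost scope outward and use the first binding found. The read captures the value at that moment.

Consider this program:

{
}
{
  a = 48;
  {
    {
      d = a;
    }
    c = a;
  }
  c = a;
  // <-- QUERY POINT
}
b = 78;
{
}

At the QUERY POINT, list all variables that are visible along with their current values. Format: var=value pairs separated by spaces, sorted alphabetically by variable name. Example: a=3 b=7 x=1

Answer: a=48 c=48

Derivation:
Step 1: enter scope (depth=1)
Step 2: exit scope (depth=0)
Step 3: enter scope (depth=1)
Step 4: declare a=48 at depth 1
Step 5: enter scope (depth=2)
Step 6: enter scope (depth=3)
Step 7: declare d=(read a)=48 at depth 3
Step 8: exit scope (depth=2)
Step 9: declare c=(read a)=48 at depth 2
Step 10: exit scope (depth=1)
Step 11: declare c=(read a)=48 at depth 1
Visible at query point: a=48 c=48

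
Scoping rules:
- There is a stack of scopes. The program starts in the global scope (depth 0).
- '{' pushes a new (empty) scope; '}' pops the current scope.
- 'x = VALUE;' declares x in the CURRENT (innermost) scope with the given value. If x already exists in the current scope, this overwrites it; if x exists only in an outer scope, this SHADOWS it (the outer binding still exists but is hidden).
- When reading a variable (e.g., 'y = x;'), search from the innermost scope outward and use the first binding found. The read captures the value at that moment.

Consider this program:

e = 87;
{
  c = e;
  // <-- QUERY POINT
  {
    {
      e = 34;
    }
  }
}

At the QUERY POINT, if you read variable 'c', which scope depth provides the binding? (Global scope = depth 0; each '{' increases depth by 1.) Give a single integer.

Step 1: declare e=87 at depth 0
Step 2: enter scope (depth=1)
Step 3: declare c=(read e)=87 at depth 1
Visible at query point: c=87 e=87

Answer: 1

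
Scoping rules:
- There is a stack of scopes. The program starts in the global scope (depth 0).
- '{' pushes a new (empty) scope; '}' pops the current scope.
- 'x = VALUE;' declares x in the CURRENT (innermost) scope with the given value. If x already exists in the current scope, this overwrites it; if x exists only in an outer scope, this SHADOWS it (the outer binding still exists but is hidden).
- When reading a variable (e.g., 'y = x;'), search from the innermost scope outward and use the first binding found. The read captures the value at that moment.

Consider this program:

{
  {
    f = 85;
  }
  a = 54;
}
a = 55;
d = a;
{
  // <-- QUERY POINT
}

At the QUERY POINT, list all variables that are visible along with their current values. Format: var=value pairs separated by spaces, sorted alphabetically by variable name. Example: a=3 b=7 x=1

Step 1: enter scope (depth=1)
Step 2: enter scope (depth=2)
Step 3: declare f=85 at depth 2
Step 4: exit scope (depth=1)
Step 5: declare a=54 at depth 1
Step 6: exit scope (depth=0)
Step 7: declare a=55 at depth 0
Step 8: declare d=(read a)=55 at depth 0
Step 9: enter scope (depth=1)
Visible at query point: a=55 d=55

Answer: a=55 d=55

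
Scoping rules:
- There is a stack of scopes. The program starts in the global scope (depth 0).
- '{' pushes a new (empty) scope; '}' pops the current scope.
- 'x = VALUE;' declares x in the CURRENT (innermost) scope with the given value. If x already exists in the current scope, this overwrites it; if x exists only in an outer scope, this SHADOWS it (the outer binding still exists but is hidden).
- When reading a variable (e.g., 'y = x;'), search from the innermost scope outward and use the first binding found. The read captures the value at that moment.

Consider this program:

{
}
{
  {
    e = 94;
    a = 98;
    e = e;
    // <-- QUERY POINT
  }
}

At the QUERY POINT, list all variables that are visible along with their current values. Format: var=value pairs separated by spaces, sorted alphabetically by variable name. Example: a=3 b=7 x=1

Step 1: enter scope (depth=1)
Step 2: exit scope (depth=0)
Step 3: enter scope (depth=1)
Step 4: enter scope (depth=2)
Step 5: declare e=94 at depth 2
Step 6: declare a=98 at depth 2
Step 7: declare e=(read e)=94 at depth 2
Visible at query point: a=98 e=94

Answer: a=98 e=94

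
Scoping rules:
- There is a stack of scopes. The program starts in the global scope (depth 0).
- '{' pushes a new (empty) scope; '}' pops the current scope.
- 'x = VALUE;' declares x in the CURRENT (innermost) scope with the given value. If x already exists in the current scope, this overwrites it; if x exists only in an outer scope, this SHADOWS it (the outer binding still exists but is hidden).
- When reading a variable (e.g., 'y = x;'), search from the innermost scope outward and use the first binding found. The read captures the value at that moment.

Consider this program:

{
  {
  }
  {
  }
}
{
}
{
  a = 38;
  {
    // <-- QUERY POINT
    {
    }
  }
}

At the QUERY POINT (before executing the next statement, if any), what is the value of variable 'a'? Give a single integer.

Step 1: enter scope (depth=1)
Step 2: enter scope (depth=2)
Step 3: exit scope (depth=1)
Step 4: enter scope (depth=2)
Step 5: exit scope (depth=1)
Step 6: exit scope (depth=0)
Step 7: enter scope (depth=1)
Step 8: exit scope (depth=0)
Step 9: enter scope (depth=1)
Step 10: declare a=38 at depth 1
Step 11: enter scope (depth=2)
Visible at query point: a=38

Answer: 38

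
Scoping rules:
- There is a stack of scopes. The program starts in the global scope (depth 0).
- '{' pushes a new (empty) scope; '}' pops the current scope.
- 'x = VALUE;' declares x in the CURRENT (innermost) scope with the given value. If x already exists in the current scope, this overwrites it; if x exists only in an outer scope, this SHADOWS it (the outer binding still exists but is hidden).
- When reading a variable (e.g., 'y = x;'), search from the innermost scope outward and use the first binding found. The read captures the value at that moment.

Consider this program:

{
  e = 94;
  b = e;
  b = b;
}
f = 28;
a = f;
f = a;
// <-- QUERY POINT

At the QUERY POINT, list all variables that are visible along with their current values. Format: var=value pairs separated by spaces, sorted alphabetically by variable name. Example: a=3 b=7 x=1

Answer: a=28 f=28

Derivation:
Step 1: enter scope (depth=1)
Step 2: declare e=94 at depth 1
Step 3: declare b=(read e)=94 at depth 1
Step 4: declare b=(read b)=94 at depth 1
Step 5: exit scope (depth=0)
Step 6: declare f=28 at depth 0
Step 7: declare a=(read f)=28 at depth 0
Step 8: declare f=(read a)=28 at depth 0
Visible at query point: a=28 f=28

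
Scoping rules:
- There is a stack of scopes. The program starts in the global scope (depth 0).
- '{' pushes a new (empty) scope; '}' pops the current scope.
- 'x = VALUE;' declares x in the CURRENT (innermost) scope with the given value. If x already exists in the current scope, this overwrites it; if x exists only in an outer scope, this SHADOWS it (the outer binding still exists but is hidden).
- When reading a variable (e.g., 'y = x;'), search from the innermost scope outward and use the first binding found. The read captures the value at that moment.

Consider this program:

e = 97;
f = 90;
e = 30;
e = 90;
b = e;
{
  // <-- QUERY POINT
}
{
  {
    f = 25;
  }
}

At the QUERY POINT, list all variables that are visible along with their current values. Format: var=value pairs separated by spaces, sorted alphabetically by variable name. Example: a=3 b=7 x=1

Answer: b=90 e=90 f=90

Derivation:
Step 1: declare e=97 at depth 0
Step 2: declare f=90 at depth 0
Step 3: declare e=30 at depth 0
Step 4: declare e=90 at depth 0
Step 5: declare b=(read e)=90 at depth 0
Step 6: enter scope (depth=1)
Visible at query point: b=90 e=90 f=90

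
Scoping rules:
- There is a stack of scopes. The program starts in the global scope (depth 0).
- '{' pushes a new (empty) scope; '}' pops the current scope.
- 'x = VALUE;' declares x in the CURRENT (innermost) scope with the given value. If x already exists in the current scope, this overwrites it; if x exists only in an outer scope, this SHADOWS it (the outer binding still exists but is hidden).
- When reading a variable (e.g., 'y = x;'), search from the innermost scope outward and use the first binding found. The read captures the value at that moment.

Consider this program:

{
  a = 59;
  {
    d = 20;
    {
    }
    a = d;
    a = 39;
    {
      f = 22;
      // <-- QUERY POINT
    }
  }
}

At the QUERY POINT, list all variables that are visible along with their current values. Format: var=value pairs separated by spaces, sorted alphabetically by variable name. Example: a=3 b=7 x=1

Answer: a=39 d=20 f=22

Derivation:
Step 1: enter scope (depth=1)
Step 2: declare a=59 at depth 1
Step 3: enter scope (depth=2)
Step 4: declare d=20 at depth 2
Step 5: enter scope (depth=3)
Step 6: exit scope (depth=2)
Step 7: declare a=(read d)=20 at depth 2
Step 8: declare a=39 at depth 2
Step 9: enter scope (depth=3)
Step 10: declare f=22 at depth 3
Visible at query point: a=39 d=20 f=22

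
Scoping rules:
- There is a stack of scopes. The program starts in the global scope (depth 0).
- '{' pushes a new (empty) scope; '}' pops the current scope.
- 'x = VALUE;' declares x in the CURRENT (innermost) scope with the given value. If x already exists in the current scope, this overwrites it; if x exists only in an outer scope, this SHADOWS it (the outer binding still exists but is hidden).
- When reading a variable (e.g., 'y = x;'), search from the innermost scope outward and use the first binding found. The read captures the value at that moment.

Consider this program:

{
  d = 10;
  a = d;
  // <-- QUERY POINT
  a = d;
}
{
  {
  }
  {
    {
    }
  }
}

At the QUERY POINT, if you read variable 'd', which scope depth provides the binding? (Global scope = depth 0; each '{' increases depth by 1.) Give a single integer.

Answer: 1

Derivation:
Step 1: enter scope (depth=1)
Step 2: declare d=10 at depth 1
Step 3: declare a=(read d)=10 at depth 1
Visible at query point: a=10 d=10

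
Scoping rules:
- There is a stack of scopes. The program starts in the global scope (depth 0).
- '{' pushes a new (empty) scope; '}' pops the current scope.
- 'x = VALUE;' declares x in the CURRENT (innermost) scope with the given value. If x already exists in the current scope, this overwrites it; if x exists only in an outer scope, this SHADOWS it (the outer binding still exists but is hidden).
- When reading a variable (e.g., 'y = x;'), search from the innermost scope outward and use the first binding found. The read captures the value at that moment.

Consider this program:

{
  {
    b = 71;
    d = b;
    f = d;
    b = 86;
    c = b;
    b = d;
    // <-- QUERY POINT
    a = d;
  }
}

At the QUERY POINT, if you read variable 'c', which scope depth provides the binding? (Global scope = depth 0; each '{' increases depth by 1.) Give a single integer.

Step 1: enter scope (depth=1)
Step 2: enter scope (depth=2)
Step 3: declare b=71 at depth 2
Step 4: declare d=(read b)=71 at depth 2
Step 5: declare f=(read d)=71 at depth 2
Step 6: declare b=86 at depth 2
Step 7: declare c=(read b)=86 at depth 2
Step 8: declare b=(read d)=71 at depth 2
Visible at query point: b=71 c=86 d=71 f=71

Answer: 2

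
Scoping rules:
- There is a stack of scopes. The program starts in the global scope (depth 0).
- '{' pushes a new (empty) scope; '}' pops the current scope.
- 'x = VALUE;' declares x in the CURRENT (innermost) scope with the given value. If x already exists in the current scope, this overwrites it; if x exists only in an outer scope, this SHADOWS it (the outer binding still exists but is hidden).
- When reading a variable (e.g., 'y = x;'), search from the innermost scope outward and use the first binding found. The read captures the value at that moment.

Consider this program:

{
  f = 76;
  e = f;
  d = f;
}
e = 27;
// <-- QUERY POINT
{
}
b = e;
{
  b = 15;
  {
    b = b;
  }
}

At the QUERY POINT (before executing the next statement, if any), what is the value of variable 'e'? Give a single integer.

Answer: 27

Derivation:
Step 1: enter scope (depth=1)
Step 2: declare f=76 at depth 1
Step 3: declare e=(read f)=76 at depth 1
Step 4: declare d=(read f)=76 at depth 1
Step 5: exit scope (depth=0)
Step 6: declare e=27 at depth 0
Visible at query point: e=27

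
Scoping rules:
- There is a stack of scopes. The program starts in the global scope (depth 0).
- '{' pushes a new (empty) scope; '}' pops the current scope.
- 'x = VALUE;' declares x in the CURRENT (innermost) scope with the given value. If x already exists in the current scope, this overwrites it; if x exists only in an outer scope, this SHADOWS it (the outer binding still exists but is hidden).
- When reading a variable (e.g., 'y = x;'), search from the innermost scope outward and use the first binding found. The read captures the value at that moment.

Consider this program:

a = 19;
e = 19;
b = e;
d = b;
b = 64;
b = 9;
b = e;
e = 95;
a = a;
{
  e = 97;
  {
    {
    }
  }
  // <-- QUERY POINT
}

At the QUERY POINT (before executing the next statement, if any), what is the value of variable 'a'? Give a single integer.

Step 1: declare a=19 at depth 0
Step 2: declare e=19 at depth 0
Step 3: declare b=(read e)=19 at depth 0
Step 4: declare d=(read b)=19 at depth 0
Step 5: declare b=64 at depth 0
Step 6: declare b=9 at depth 0
Step 7: declare b=(read e)=19 at depth 0
Step 8: declare e=95 at depth 0
Step 9: declare a=(read a)=19 at depth 0
Step 10: enter scope (depth=1)
Step 11: declare e=97 at depth 1
Step 12: enter scope (depth=2)
Step 13: enter scope (depth=3)
Step 14: exit scope (depth=2)
Step 15: exit scope (depth=1)
Visible at query point: a=19 b=19 d=19 e=97

Answer: 19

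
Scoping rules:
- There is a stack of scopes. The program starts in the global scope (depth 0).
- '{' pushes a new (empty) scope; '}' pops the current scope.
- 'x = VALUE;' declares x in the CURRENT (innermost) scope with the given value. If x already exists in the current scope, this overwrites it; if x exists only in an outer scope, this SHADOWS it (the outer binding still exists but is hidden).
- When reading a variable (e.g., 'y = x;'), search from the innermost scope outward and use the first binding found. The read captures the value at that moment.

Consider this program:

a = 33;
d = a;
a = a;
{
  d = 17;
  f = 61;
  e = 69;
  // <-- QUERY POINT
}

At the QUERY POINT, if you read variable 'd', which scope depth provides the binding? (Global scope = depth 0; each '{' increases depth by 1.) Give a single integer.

Answer: 1

Derivation:
Step 1: declare a=33 at depth 0
Step 2: declare d=(read a)=33 at depth 0
Step 3: declare a=(read a)=33 at depth 0
Step 4: enter scope (depth=1)
Step 5: declare d=17 at depth 1
Step 6: declare f=61 at depth 1
Step 7: declare e=69 at depth 1
Visible at query point: a=33 d=17 e=69 f=61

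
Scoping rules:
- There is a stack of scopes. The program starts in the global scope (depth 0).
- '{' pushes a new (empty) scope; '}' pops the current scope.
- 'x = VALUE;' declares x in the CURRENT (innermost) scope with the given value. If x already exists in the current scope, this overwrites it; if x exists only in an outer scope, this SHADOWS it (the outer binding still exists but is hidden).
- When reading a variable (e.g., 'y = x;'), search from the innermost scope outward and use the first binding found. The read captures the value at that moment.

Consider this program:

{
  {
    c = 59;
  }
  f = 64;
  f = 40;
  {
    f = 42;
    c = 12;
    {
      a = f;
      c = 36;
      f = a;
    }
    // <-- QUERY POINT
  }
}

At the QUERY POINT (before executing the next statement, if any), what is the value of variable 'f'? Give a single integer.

Step 1: enter scope (depth=1)
Step 2: enter scope (depth=2)
Step 3: declare c=59 at depth 2
Step 4: exit scope (depth=1)
Step 5: declare f=64 at depth 1
Step 6: declare f=40 at depth 1
Step 7: enter scope (depth=2)
Step 8: declare f=42 at depth 2
Step 9: declare c=12 at depth 2
Step 10: enter scope (depth=3)
Step 11: declare a=(read f)=42 at depth 3
Step 12: declare c=36 at depth 3
Step 13: declare f=(read a)=42 at depth 3
Step 14: exit scope (depth=2)
Visible at query point: c=12 f=42

Answer: 42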